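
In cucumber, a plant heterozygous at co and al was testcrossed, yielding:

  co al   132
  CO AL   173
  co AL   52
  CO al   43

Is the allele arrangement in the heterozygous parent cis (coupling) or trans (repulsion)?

cis

The two most frequent classes are CO AL (173) and co al (132); these are the parental (non-recombinant) types.
So the F1 carried CO AL on one chromosome and co al on the other — the recessive alleles are on the same chromosome (cis / coupling).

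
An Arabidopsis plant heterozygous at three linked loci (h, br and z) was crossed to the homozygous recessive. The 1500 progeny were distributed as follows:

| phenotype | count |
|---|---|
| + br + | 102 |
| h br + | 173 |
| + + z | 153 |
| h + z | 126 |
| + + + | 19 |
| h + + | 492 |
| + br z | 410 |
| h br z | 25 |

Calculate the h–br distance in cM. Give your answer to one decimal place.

The two most frequent reciprocal classes, + br z and h + +, are the parental types, so the F1 was + br z / h + +.
The two rarest classes, h br z and + + +, are the double crossovers. Comparing them with the parentals, only the h allele has switched, so h is the middle locus and the order is z – h – br.
Crossovers in the h–br interval produce the single-crossover classes + + z and h br + (153 + 173 = 326) plus the double crossovers (44).
RF(h–br) = (326 + 44) / 1500 = 370/1500 = 0.2467 → 24.7 cM.

24.7 cM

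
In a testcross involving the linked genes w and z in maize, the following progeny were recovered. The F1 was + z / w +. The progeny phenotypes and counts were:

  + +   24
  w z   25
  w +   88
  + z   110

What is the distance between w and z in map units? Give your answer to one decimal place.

19.8 map units

The recombinant classes are + + and w z: 24 + 25 = 49.
Recombination frequency = 49/247 = 0.1984 ≈ 19.8%, i.e. 19.8 map units.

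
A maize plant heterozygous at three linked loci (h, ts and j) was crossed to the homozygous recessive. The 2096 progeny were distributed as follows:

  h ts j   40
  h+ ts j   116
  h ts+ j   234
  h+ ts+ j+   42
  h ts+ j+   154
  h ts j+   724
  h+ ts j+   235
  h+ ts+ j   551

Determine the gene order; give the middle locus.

The two most frequent reciprocal classes, h ts j+ and h+ ts+ j, are the parental types, so the F1 was h ts j+ / h+ ts+ j.
The two rarest classes, h ts j and h+ ts+ j+, are the double crossovers. Comparing them with the parentals, only the j allele has switched, so j is the middle locus and the order is h – j – ts.

j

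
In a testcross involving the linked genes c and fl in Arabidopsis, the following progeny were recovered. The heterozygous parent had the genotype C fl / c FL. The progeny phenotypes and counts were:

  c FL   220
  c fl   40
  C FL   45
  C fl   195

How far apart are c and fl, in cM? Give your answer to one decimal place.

The recombinant classes are C FL and c fl: 45 + 40 = 85.
Recombination frequency = 85/500 = 0.1700 ≈ 17.0%, i.e. 17.0 cM.

17.0 cM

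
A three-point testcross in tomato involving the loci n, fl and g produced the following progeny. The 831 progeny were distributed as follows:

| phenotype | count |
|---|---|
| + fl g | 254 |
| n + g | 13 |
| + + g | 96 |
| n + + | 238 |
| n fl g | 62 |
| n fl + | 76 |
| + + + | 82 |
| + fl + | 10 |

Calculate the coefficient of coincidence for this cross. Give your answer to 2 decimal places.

The two most frequent reciprocal classes, + fl g and n + +, are the parental types, so the F1 was + fl g / n + +.
The two rarest classes, + fl + and n + g, are the double crossovers. Comparing them with the parentals, only the g allele has switched, so g is the middle locus and the order is fl – g – n.
fl–g: (172 + 23)/831 = 0.2347; g–n: (144 + 23)/831 = 0.2010.
Expected DCO frequency = 0.2347 × 0.2010 ≈ 0.04717; observed = 23/831 ≈ 0.02768.
Coefficient of coincidence = 0.02768/0.04717 ≈ 0.59.

0.59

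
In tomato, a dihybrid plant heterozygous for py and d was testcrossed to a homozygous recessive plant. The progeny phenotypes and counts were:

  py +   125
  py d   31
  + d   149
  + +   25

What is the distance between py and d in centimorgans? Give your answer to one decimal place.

17.0 centimorgans

The two most frequent classes, + d (149) and py + (125), are the parental types, so the F1 was + d / py +.
The recombinant classes are + + and py d: 25 + 31 = 56.
Recombination frequency = 56/330 = 0.1697 ≈ 17.0%, i.e. 17.0 centimorgans.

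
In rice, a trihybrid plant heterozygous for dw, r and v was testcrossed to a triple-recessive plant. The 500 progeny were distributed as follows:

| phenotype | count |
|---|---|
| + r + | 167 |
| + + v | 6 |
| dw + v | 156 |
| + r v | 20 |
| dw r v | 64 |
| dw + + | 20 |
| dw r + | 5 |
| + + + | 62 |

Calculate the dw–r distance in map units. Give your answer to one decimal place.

27.4 map units

The two most frequent reciprocal classes, dw + v and + r +, are the parental types, so the F1 was dw + v / + r +.
The two rarest classes, + + v and dw r +, are the double crossovers. Comparing them with the parentals, only the dw allele has switched, so dw is the middle locus and the order is v – dw – r.
Crossovers in the dw–r interval produce the single-crossover classes dw r v and + + + (64 + 62 = 126) plus the double crossovers (11).
RF(dw–r) = (126 + 11) / 500 = 137/500 = 0.2740 → 27.4 map units.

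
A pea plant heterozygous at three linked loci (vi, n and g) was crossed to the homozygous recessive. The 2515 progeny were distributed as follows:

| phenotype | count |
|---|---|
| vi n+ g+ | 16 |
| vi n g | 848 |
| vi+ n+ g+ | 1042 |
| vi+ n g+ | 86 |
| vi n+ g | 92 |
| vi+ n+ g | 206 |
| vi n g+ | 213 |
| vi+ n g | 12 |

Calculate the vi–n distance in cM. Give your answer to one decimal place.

The two most frequent reciprocal classes, vi n g and vi+ n+ g+, are the parental types, so the F1 was vi n g / vi+ n+ g+.
The two rarest classes, vi+ n g and vi n+ g+, are the double crossovers. Comparing them with the parentals, only the vi allele has switched, so vi is the middle locus and the order is n – vi – g.
Crossovers in the n–vi interval produce the single-crossover classes vi n+ g and vi+ n g+ (92 + 86 = 178) plus the double crossovers (28).
RF(n–vi) = (178 + 28) / 2515 = 206/2515 = 0.0819 → 8.2 cM.

8.2 cM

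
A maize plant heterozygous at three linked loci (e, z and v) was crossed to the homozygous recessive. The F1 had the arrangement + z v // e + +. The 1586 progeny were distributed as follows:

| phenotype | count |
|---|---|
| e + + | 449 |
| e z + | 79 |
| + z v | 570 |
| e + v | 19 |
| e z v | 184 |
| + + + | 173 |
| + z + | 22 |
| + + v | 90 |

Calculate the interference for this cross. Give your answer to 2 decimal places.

The two rarest classes, + z + and e + v, are the double crossovers. Comparing them with the parentals, only the v allele has switched, so v is the middle locus and the order is e – v – z.
e–v: (357 + 41)/1586 = 0.2509; v–z: (169 + 41)/1586 = 0.1324.
Expected DCO frequency = 0.2509 × 0.1324 ≈ 0.03322; observed = 41/1586 ≈ 0.02585.
Coefficient of coincidence = 0.02585/0.03322 ≈ 0.78; interference = 1 − 0.78 = 0.22.

0.22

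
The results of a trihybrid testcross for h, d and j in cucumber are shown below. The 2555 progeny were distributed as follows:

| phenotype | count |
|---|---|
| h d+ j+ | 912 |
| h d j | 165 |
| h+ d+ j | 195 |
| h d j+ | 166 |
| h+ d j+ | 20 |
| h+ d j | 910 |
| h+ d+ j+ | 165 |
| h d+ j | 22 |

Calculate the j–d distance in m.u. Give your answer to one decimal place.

15.8 m.u.

The two most frequent reciprocal classes, h+ d j and h d+ j+, are the parental types, so the F1 was h+ d j / h d+ j+.
The two rarest classes, h+ d j+ and h d+ j, are the double crossovers. Comparing them with the parentals, only the j allele has switched, so j is the middle locus and the order is d – j – h.
Crossovers in the d–j interval produce the single-crossover classes h+ d+ j and h d j+ (195 + 166 = 361) plus the double crossovers (42).
RF(d–j) = (361 + 42) / 2555 = 403/2555 = 0.1577 → 15.8 m.u.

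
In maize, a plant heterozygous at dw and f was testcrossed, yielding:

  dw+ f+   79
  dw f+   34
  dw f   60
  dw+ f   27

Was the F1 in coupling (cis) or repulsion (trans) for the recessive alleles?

cis

The two most frequent classes are dw+ f+ (79) and dw f (60); these are the parental (non-recombinant) types.
So the F1 carried dw+ f+ on one chromosome and dw f on the other — the recessive alleles are on the same chromosome (cis / coupling).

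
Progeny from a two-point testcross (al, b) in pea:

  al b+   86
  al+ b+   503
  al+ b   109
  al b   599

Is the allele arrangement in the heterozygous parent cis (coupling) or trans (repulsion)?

cis

The two most frequent classes are al+ b+ (503) and al b (599); these are the parental (non-recombinant) types.
So the F1 carried al+ b+ on one chromosome and al b on the other — the recessive alleles are on the same chromosome (cis / coupling).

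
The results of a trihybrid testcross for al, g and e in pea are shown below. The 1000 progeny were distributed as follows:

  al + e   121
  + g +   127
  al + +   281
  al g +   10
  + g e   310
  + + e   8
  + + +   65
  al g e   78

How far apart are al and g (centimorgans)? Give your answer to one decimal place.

16.1 centimorgans

The two most frequent reciprocal classes, al + + and + g e, are the parental types, so the F1 was al + + / + g e.
The two rarest classes, al g + and + + e, are the double crossovers. Comparing them with the parentals, only the g allele has switched, so g is the middle locus and the order is al – g – e.
Crossovers in the al–g interval produce the single-crossover classes + + + and al g e (65 + 78 = 143) plus the double crossovers (18).
RF(al–g) = (143 + 18) / 1000 = 161/1000 = 0.1610 → 16.1 centimorgans.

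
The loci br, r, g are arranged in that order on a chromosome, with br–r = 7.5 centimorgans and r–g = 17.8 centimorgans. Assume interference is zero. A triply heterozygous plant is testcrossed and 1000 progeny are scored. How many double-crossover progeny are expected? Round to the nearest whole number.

Map distances give recombination frequencies of 0.075 and 0.178 for the two intervals.
With no interference, expected double-crossover frequency = 0.075 × 0.178 = 0.01335.
Expected number = 0.01335 × 1000 = 13.35 ≈ 13.

13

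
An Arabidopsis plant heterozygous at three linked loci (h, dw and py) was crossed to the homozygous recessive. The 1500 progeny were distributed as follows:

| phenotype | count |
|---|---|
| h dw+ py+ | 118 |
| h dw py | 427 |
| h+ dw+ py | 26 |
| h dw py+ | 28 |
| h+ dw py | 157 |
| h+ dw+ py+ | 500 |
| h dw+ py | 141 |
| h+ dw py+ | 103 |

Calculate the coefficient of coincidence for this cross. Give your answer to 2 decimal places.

0.83

The two most frequent reciprocal classes, h+ dw+ py+ and h dw py, are the parental types, so the F1 was h+ dw+ py+ / h dw py.
The two rarest classes, h+ dw+ py and h dw py+, are the double crossovers. Comparing them with the parentals, only the py allele has switched, so py is the middle locus and the order is dw – py – h.
dw–py: (244 + 54)/1500 = 0.1987; py–h: (275 + 54)/1500 = 0.2193.
Expected DCO frequency = 0.1987 × 0.2193 ≈ 0.04357; observed = 54/1500 ≈ 0.03600.
Coefficient of coincidence = 0.03600/0.04357 ≈ 0.83.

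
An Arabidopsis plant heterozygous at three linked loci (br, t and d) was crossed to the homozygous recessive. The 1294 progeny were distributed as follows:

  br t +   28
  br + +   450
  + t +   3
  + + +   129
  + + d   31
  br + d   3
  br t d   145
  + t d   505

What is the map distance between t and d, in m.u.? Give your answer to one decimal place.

The two most frequent reciprocal classes, br + + and + t d, are the parental types, so the F1 was br + + / + t d.
The two rarest classes, br + d and + t +, are the double crossovers. Comparing them with the parentals, only the d allele has switched, so d is the middle locus and the order is t – d – br.
Crossovers in the t–d interval produce the single-crossover classes br t + and + + d (28 + 31 = 59) plus the double crossovers (6).
RF(t–d) = (59 + 6) / 1294 = 65/1294 = 0.0502 → 5.0 m.u.

5.0 m.u.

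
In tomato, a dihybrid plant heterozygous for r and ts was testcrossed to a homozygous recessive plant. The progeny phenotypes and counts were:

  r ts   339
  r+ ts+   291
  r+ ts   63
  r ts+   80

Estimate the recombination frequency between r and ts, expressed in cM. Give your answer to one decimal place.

The two most frequent classes, r+ ts+ (291) and r ts (339), are the parental types, so the F1 was r+ ts+ / r ts.
The recombinant classes are r+ ts and r ts+: 63 + 80 = 143.
Recombination frequency = 143/773 = 0.1850 ≈ 18.5%, i.e. 18.5 cM.

18.5 cM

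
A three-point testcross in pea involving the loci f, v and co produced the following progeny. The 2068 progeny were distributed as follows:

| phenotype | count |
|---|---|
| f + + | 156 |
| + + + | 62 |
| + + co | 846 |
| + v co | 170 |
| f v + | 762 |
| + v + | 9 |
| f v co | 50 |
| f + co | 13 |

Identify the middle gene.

The two most frequent reciprocal classes, + + co and f v +, are the parental types, so the F1 was + + co / f v +.
The two rarest classes, f + co and + v +, are the double crossovers. Comparing them with the parentals, only the f allele has switched, so f is the middle locus and the order is co – f – v.

f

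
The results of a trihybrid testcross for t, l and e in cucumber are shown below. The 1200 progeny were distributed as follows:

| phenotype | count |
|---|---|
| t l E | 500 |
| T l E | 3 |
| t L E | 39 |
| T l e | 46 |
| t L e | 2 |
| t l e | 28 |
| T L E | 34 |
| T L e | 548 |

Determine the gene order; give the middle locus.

The two most frequent reciprocal classes, T L e and t l E, are the parental types, so the F1 was T L e / t l E.
The two rarest classes, t L e and T l E, are the double crossovers. Comparing them with the parentals, only the t allele has switched, so t is the middle locus and the order is l – t – e.

t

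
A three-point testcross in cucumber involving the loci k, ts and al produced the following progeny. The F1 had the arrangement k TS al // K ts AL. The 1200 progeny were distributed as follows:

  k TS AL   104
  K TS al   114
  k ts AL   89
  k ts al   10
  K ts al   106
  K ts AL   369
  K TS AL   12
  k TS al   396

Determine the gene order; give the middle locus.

The two rarest classes, k ts al and K TS AL, are the double crossovers. Comparing them with the parentals, only the ts allele has switched, so ts is the middle locus and the order is al – ts – k.

ts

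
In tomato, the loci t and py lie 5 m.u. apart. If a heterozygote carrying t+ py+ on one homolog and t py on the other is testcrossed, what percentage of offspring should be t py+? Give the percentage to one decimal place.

A map distance of 5 m.u. corresponds to a recombination frequency of 0.050.
The F1 is t+ py+ / t py, so t py+ is a recombinant gamete class with expected frequency r/2 = 0.050/2 = 0.0250.
That is 0.0250 = 2.5% of the progeny.

2.5%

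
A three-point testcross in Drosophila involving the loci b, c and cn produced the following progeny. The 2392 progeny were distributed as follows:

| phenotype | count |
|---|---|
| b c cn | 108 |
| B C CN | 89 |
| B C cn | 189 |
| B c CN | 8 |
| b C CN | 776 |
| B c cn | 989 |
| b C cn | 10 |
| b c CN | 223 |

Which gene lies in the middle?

cn

The two most frequent reciprocal classes, b C CN and B c cn, are the parental types, so the F1 was b C CN / B c cn.
The two rarest classes, b C cn and B c CN, are the double crossovers. Comparing them with the parentals, only the cn allele has switched, so cn is the middle locus and the order is c – cn – b.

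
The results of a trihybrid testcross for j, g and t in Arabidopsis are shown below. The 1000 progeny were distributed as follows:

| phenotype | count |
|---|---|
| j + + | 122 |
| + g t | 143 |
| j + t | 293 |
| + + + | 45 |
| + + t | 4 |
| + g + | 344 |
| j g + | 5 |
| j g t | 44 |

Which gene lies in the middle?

The two most frequent reciprocal classes, + g + and j + t, are the parental types, so the F1 was + g + / j + t.
The two rarest classes, j g + and + + t, are the double crossovers. Comparing them with the parentals, only the j allele has switched, so j is the middle locus and the order is g – j – t.

j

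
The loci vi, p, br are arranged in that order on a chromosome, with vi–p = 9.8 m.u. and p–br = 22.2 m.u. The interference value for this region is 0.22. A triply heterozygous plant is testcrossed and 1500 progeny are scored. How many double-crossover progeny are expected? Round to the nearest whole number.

Map distances give recombination frequencies of 0.098 and 0.222 for the two intervals.
With interference 0.22 (so coincidence = 0.78), expected double-crossover frequency = 0.098 × 0.222 × 0.78 = 0.01697.
Expected number = 0.01697 × 1500 = 25.45 ≈ 25.

25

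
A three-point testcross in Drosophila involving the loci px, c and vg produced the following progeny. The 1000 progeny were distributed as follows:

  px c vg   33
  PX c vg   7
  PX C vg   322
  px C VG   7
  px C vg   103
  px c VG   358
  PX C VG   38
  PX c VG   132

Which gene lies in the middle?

The two most frequent reciprocal classes, PX C vg and px c VG, are the parental types, so the F1 was PX C vg / px c VG.
The two rarest classes, PX c vg and px C VG, are the double crossovers. Comparing them with the parentals, only the c allele has switched, so c is the middle locus and the order is px – c – vg.

c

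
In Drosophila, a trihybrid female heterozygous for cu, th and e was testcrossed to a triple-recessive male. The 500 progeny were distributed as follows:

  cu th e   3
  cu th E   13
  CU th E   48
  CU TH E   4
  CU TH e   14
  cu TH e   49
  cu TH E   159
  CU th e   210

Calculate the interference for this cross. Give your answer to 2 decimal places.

0.01

The two most frequent reciprocal classes, cu TH E and CU th e, are the parental types, so the F1 was cu TH E / CU th e.
The two rarest classes, CU TH E and cu th e, are the double crossovers. Comparing them with the parentals, only the cu allele has switched, so cu is the middle locus and the order is th – cu – e.
th–cu: (27 + 7)/500 = 0.0680; cu–e: (97 + 7)/500 = 0.2080.
Expected DCO frequency = 0.0680 × 0.2080 ≈ 0.01414; observed = 7/500 ≈ 0.01400.
Coefficient of coincidence = 0.01400/0.01414 ≈ 0.99; interference = 1 − 0.99 = 0.01.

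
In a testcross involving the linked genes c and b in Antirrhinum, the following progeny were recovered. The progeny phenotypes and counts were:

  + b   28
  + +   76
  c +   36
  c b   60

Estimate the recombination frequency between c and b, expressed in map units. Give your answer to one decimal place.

32.0 map units

The two most frequent classes, + + (76) and c b (60), are the parental types, so the F1 was + + / c b.
The recombinant classes are + b and c +: 28 + 36 = 64.
Recombination frequency = 64/200 = 0.3200 ≈ 32.0%, i.e. 32.0 map units.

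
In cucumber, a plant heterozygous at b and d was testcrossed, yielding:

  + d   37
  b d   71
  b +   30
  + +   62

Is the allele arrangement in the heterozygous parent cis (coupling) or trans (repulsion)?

The two most frequent classes are + + (62) and b d (71); these are the parental (non-recombinant) types.
So the F1 carried + + on one chromosome and b d on the other — the recessive alleles are on the same chromosome (cis / coupling).

cis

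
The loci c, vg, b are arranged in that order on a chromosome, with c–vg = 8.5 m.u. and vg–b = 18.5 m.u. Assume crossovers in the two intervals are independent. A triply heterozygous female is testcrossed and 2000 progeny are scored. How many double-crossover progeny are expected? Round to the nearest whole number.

31

Map distances give recombination frequencies of 0.085 and 0.185 for the two intervals.
With no interference, expected double-crossover frequency = 0.085 × 0.185 = 0.01572.
Expected number = 0.01572 × 2000 = 31.45 ≈ 31.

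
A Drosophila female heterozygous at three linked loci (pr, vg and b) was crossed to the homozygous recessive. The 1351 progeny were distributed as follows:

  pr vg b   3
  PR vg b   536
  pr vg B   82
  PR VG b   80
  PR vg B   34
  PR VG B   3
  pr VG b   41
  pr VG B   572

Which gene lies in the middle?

pr

The two most frequent reciprocal classes, pr VG B and PR vg b, are the parental types, so the F1 was pr VG B / PR vg b.
The two rarest classes, PR VG B and pr vg b, are the double crossovers. Comparing them with the parentals, only the pr allele has switched, so pr is the middle locus and the order is vg – pr – b.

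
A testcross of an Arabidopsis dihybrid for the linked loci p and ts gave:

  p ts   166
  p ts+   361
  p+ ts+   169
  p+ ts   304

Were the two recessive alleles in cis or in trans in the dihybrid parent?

trans

The two most frequent classes are p+ ts (304) and p ts+ (361); these are the parental (non-recombinant) types.
So the F1 carried p+ ts on one chromosome and p ts+ on the other — the recessive alleles are on opposite chromosomes (trans / repulsion).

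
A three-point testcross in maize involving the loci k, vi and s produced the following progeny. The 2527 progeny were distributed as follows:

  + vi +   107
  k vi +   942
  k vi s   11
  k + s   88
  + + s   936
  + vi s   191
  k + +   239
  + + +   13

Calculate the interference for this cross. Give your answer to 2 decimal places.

0.39

The two most frequent reciprocal classes, + + s and k vi +, are the parental types, so the F1 was + + s / k vi +.
The two rarest classes, + + + and k vi s, are the double crossovers. Comparing them with the parentals, only the s allele has switched, so s is the middle locus and the order is k – s – vi.
k–s: (195 + 24)/2527 = 0.0867; s–vi: (430 + 24)/2527 = 0.1797.
Expected DCO frequency = 0.0867 × 0.1797 ≈ 0.01558; observed = 24/2527 ≈ 0.00950.
Coefficient of coincidence = 0.00950/0.01558 ≈ 0.61; interference = 1 − 0.61 = 0.39.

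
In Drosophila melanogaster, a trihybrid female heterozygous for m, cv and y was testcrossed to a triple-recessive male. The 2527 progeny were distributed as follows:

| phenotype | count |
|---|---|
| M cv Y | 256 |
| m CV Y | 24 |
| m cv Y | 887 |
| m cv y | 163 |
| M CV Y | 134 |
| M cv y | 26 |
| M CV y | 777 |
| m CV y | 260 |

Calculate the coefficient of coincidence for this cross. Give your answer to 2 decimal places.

The two most frequent reciprocal classes, m cv Y and M CV y, are the parental types, so the F1 was m cv Y / M CV y.
The two rarest classes, m CV Y and M cv y, are the double crossovers. Comparing them with the parentals, only the cv allele has switched, so cv is the middle locus and the order is y – cv – m.
y–cv: (297 + 50)/2527 = 0.1373; cv–m: (516 + 50)/2527 = 0.2240.
Expected DCO frequency = 0.1373 × 0.2240 ≈ 0.03076; observed = 50/2527 ≈ 0.01979.
Coefficient of coincidence = 0.01979/0.03076 ≈ 0.64.

0.64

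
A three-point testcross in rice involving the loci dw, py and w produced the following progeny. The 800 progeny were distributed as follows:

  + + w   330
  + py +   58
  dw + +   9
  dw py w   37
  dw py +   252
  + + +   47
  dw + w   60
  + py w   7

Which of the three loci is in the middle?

py

The two most frequent reciprocal classes, dw py + and + + w, are the parental types, so the F1 was dw py + / + + w.
The two rarest classes, dw + + and + py w, are the double crossovers. Comparing them with the parentals, only the py allele has switched, so py is the middle locus and the order is dw – py – w.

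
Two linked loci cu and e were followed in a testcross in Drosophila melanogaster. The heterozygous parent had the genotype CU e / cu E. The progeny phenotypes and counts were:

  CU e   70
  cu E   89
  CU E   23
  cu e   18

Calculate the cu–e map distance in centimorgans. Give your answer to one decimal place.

20.5 centimorgans

The recombinant classes are CU E and cu e: 23 + 18 = 41.
Recombination frequency = 41/200 = 0.2050 ≈ 20.5%, i.e. 20.5 centimorgans.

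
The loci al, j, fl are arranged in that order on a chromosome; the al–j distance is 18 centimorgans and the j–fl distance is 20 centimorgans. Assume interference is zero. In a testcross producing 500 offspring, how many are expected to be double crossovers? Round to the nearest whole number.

Map distances give recombination frequencies of 0.180 and 0.200 for the two intervals.
With no interference, expected double-crossover frequency = 0.180 × 0.200 = 0.03600.
Expected number = 0.03600 × 500 = 18.00 ≈ 18.

18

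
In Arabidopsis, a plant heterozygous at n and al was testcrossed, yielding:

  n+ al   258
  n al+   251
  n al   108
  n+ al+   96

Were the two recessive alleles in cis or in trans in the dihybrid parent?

trans

The two most frequent classes are n+ al (258) and n al+ (251); these are the parental (non-recombinant) types.
So the F1 carried n+ al on one chromosome and n al+ on the other — the recessive alleles are on opposite chromosomes (trans / repulsion).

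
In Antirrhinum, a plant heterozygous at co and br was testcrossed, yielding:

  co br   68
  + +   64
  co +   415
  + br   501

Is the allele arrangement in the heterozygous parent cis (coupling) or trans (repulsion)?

trans

The two most frequent classes are + br (501) and co + (415); these are the parental (non-recombinant) types.
So the F1 carried + br on one chromosome and co + on the other — the recessive alleles are on opposite chromosomes (trans / repulsion).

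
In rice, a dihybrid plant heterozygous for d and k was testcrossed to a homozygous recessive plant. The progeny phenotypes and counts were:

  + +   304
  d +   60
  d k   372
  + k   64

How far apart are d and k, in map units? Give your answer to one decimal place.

15.5 map units

The two most frequent classes, + + (304) and d k (372), are the parental types, so the F1 was + + / d k.
The recombinant classes are + k and d +: 64 + 60 = 124.
Recombination frequency = 124/800 = 0.1550 ≈ 15.5%, i.e. 15.5 map units.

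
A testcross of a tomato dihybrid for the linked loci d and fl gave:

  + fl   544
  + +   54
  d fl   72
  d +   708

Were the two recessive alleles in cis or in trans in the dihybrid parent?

The two most frequent classes are + fl (544) and d + (708); these are the parental (non-recombinant) types.
So the F1 carried + fl on one chromosome and d + on the other — the recessive alleles are on opposite chromosomes (trans / repulsion).

trans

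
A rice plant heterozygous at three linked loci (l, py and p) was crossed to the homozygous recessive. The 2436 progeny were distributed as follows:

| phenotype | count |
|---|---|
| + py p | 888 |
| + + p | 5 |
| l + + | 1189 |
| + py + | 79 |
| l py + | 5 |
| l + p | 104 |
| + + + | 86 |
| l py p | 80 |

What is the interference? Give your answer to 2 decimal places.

0.28

The two most frequent reciprocal classes, l + + and + py p, are the parental types, so the F1 was l + + / + py p.
The two rarest classes, l py + and + + p, are the double crossovers. Comparing them with the parentals, only the py allele has switched, so py is the middle locus and the order is p – py – l.
p–py: (183 + 10)/2436 = 0.0792; py–l: (166 + 10)/2436 = 0.0722.
Expected DCO frequency = 0.0792 × 0.0722 ≈ 0.00572; observed = 10/2436 ≈ 0.00411.
Coefficient of coincidence = 0.00411/0.00572 ≈ 0.72; interference = 1 − 0.72 = 0.28.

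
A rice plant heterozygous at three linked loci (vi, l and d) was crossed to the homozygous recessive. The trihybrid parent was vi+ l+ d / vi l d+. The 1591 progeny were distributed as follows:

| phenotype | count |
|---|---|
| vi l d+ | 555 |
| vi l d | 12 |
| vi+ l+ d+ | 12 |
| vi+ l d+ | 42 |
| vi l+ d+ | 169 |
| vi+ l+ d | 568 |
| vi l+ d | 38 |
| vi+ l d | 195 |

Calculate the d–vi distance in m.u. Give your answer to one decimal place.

The two rarest classes, vi+ l+ d+ and vi l d, are the double crossovers. Comparing them with the parentals, only the d allele has switched, so d is the middle locus and the order is l – d – vi.
Crossovers in the d–vi interval produce the single-crossover classes vi l+ d and vi+ l d+ (38 + 42 = 80) plus the double crossovers (24).
RF(d–vi) = (80 + 24) / 1591 = 104/1591 = 0.0654 → 6.5 m.u.

6.5 m.u.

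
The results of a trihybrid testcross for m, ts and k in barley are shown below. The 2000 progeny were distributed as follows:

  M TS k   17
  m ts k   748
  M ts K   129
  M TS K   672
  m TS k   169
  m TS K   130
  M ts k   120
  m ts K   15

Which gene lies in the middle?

k

The two most frequent reciprocal classes, M TS K and m ts k, are the parental types, so the F1 was M TS K / m ts k.
The two rarest classes, M TS k and m ts K, are the double crossovers. Comparing them with the parentals, only the k allele has switched, so k is the middle locus and the order is ts – k – m.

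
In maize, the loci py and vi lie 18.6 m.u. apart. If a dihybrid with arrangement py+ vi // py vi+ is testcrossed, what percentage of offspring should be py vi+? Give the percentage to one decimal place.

A map distance of 18.6 m.u. corresponds to a recombination frequency of 0.186.
The F1 is py+ vi / py vi+, so py vi+ is a parental gamete class with expected frequency (1 − r)/2 = 0.814/2 = 0.4070.
That is 0.4070 = 40.7% of the progeny.

40.7%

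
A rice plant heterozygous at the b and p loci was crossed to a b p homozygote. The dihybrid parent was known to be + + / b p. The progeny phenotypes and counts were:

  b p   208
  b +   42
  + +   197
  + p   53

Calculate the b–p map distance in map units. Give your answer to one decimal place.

19.0 map units

The recombinant classes are + p and b +: 53 + 42 = 95.
Recombination frequency = 95/500 = 0.1900 ≈ 19.0%, i.e. 19.0 map units.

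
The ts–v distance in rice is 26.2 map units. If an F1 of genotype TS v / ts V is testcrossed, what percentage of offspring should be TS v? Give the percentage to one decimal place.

36.9%

A map distance of 26.2 map units corresponds to a recombination frequency of 0.262.
The F1 is TS v / ts V, so TS v is a parental gamete class with expected frequency (1 − r)/2 = 0.738/2 = 0.3690.
That is 0.3690 = 36.9% of the progeny.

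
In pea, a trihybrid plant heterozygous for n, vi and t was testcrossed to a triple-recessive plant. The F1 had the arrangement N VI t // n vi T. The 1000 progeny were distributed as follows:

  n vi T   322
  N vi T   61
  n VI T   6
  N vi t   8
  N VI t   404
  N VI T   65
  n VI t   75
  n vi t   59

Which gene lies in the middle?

vi

The two rarest classes, N vi t and n VI T, are the double crossovers. Comparing them with the parentals, only the vi allele has switched, so vi is the middle locus and the order is n – vi – t.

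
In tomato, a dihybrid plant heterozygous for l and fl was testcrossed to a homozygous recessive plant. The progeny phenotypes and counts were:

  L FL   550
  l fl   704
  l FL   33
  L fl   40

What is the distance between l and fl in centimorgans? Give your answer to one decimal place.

5.5 centimorgans

The two most frequent classes, L FL (550) and l fl (704), are the parental types, so the F1 was L FL / l fl.
The recombinant classes are L fl and l FL: 40 + 33 = 73.
Recombination frequency = 73/1327 = 0.0550 ≈ 5.5%, i.e. 5.5 centimorgans.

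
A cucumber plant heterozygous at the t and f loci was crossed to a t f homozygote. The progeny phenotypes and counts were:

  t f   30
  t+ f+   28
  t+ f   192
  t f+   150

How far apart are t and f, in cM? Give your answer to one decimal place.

The two most frequent classes, t+ f (192) and t f+ (150), are the parental types, so the F1 was t+ f / t f+.
The recombinant classes are t+ f+ and t f: 28 + 30 = 58.
Recombination frequency = 58/400 = 0.1450 ≈ 14.5%, i.e. 14.5 cM.

14.5 cM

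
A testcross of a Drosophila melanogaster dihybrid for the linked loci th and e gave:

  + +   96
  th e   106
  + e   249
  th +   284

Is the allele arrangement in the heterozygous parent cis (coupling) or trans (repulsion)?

The two most frequent classes are + e (249) and th + (284); these are the parental (non-recombinant) types.
So the F1 carried + e on one chromosome and th + on the other — the recessive alleles are on opposite chromosomes (trans / repulsion).

trans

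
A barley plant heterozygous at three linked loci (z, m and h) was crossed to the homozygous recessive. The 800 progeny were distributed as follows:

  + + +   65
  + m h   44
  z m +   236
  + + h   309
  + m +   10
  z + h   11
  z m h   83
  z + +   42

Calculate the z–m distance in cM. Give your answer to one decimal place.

13.4 cM

The two most frequent reciprocal classes, + + h and z m +, are the parental types, so the F1 was + + h / z m +.
The two rarest classes, z + h and + m +, are the double crossovers. Comparing them with the parentals, only the z allele has switched, so z is the middle locus and the order is h – z – m.
Crossovers in the z–m interval produce the single-crossover classes + m h and z + + (44 + 42 = 86) plus the double crossovers (21).
RF(z–m) = (86 + 21) / 800 = 107/800 = 0.1338 → 13.4 cM.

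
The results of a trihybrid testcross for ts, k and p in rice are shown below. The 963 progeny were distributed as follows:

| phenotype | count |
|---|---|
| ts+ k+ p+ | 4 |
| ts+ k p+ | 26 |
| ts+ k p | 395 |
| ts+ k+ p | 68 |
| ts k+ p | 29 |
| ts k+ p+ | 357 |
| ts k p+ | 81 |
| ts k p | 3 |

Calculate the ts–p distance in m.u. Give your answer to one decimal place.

The two most frequent reciprocal classes, ts k+ p+ and ts+ k p, are the parental types, so the F1 was ts k+ p+ / ts+ k p.
The two rarest classes, ts+ k+ p+ and ts k p, are the double crossovers. Comparing them with the parentals, only the ts allele has switched, so ts is the middle locus and the order is k – ts – p.
Crossovers in the ts–p interval produce the single-crossover classes ts k+ p and ts+ k p+ (29 + 26 = 55) plus the double crossovers (7).
RF(ts–p) = (55 + 7) / 963 = 62/963 = 0.0644 → 6.4 m.u.

6.4 m.u.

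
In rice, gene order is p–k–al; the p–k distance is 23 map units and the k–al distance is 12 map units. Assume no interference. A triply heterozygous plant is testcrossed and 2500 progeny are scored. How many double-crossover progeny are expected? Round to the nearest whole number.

69

Map distances give recombination frequencies of 0.230 and 0.120 for the two intervals.
With no interference, expected double-crossover frequency = 0.230 × 0.120 = 0.02760.
Expected number = 0.02760 × 2500 = 69.00 ≈ 69.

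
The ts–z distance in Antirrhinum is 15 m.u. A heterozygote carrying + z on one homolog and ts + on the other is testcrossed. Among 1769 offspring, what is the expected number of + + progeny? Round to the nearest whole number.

133

A map distance of 15 m.u. corresponds to a recombination frequency of 0.150.
The F1 is + z / ts +, so + + is a recombinant gamete class with expected frequency r/2 = 0.150/2 = 0.0750.
Expected number = 0.0750 × 1769 = 132.67 ≈ 133.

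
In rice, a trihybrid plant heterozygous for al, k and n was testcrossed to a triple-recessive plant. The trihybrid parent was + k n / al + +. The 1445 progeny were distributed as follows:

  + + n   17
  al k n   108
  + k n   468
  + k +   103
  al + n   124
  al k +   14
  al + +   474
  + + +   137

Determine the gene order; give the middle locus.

k

The two rarest classes, + + n and al k +, are the double crossovers. Comparing them with the parentals, only the k allele has switched, so k is the middle locus and the order is n – k – al.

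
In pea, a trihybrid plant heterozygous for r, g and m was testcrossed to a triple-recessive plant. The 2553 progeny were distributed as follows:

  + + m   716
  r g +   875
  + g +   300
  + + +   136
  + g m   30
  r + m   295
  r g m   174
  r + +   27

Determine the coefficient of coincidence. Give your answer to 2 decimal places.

The two most frequent reciprocal classes, r g + and + + m, are the parental types, so the F1 was r g + / + + m.
The two rarest classes, r + + and + g m, are the double crossovers. Comparing them with the parentals, only the g allele has switched, so g is the middle locus and the order is r – g – m.
r–g: (595 + 57)/2553 = 0.2554; g–m: (310 + 57)/2553 = 0.1438.
Expected DCO frequency = 0.2554 × 0.1438 ≈ 0.03673; observed = 57/2553 ≈ 0.02233.
Coefficient of coincidence = 0.02233/0.03673 ≈ 0.61.

0.61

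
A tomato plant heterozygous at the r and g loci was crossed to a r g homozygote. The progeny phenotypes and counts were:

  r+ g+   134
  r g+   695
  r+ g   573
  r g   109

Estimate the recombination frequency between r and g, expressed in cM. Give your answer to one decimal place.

The two most frequent classes, r+ g (573) and r g+ (695), are the parental types, so the F1 was r+ g / r g+.
The recombinant classes are r+ g+ and r g: 134 + 109 = 243.
Recombination frequency = 243/1511 = 0.1608 ≈ 16.1%, i.e. 16.1 cM.

16.1 cM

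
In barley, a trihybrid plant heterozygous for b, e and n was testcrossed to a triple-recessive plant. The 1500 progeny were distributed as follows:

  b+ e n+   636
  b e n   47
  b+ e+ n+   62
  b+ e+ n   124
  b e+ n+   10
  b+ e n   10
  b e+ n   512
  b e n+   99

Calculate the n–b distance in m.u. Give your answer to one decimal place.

The two most frequent reciprocal classes, b+ e n+ and b e+ n, are the parental types, so the F1 was b+ e n+ / b e+ n.
The two rarest classes, b+ e n and b e+ n+, are the double crossovers. Comparing them with the parentals, only the n allele has switched, so n is the middle locus and the order is b – n – e.
Crossovers in the b–n interval produce the single-crossover classes b e n+ and b+ e+ n (99 + 124 = 223) plus the double crossovers (20).
RF(b–n) = (223 + 20) / 1500 = 243/1500 = 0.1620 → 16.2 m.u.

16.2 m.u.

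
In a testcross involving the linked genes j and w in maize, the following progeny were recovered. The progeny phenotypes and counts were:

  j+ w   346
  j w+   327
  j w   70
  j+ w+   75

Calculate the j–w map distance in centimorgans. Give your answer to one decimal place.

17.7 centimorgans

The two most frequent classes, j+ w (346) and j w+ (327), are the parental types, so the F1 was j+ w / j w+.
The recombinant classes are j+ w+ and j w: 75 + 70 = 145.
Recombination frequency = 145/818 = 0.1773 ≈ 17.7%, i.e. 17.7 centimorgans.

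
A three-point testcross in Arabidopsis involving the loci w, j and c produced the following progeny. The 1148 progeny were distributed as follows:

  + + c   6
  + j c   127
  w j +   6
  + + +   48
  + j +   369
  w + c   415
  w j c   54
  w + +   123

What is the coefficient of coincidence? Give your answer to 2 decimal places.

The two most frequent reciprocal classes, + j + and w + c, are the parental types, so the F1 was + j + / w + c.
The two rarest classes, w j + and + + c, are the double crossovers. Comparing them with the parentals, only the w allele has switched, so w is the middle locus and the order is c – w – j.
c–w: (250 + 12)/1148 = 0.2282; w–j: (102 + 12)/1148 = 0.0993.
Expected DCO frequency = 0.2282 × 0.0993 ≈ 0.02266; observed = 12/1148 ≈ 0.01045.
Coefficient of coincidence = 0.01045/0.02266 ≈ 0.46.

0.46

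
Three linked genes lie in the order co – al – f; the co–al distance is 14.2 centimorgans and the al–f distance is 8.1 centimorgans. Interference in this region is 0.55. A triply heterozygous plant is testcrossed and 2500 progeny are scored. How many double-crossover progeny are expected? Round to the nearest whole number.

13

Map distances give recombination frequencies of 0.142 and 0.081 for the two intervals.
With interference 0.55 (so coincidence = 0.45), expected double-crossover frequency = 0.142 × 0.081 × 0.45 = 0.00518.
Expected number = 0.00518 × 2500 = 12.94 ≈ 13.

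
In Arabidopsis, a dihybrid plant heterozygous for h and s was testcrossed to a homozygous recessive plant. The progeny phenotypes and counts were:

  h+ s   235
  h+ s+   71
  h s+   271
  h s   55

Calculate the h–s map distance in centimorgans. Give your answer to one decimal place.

19.9 centimorgans

The two most frequent classes, h+ s (235) and h s+ (271), are the parental types, so the F1 was h+ s / h s+.
The recombinant classes are h+ s+ and h s: 71 + 55 = 126.
Recombination frequency = 126/632 = 0.1994 ≈ 19.9%, i.e. 19.9 centimorgans.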